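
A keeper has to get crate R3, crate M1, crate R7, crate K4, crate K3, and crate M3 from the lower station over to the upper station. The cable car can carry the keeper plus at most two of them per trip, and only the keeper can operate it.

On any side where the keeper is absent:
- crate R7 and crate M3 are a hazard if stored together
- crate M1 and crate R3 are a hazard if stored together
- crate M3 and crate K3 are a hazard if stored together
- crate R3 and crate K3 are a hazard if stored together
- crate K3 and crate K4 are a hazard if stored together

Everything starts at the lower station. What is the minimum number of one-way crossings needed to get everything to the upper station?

impossible

Whatever the first load, the items left behind include a forbidden pair without the keeper. No opening move is safe, so no plan exists.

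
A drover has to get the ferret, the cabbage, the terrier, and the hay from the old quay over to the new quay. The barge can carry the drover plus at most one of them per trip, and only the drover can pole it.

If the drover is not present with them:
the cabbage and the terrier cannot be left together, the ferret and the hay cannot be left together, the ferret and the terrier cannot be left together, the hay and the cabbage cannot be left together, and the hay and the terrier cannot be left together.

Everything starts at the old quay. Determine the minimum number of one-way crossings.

Whatever the first load, the items left behind include a forbidden pair without the drover. No opening move is safe, so no plan exists.

impossible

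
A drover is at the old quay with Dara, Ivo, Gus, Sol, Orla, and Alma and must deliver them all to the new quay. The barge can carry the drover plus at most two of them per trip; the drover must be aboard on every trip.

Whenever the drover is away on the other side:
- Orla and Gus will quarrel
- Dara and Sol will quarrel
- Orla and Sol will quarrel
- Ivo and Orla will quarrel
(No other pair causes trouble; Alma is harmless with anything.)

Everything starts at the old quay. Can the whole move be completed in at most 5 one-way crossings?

Counting alone: the drover can take at most 2 across per trip to the new quay, so moving all 6 needs at least 3 loaded trips out, with a return between consecutive ones — at least 5 crossings.
The safety rule pushes this higher. Following every safe sequence of crossings, the most of the 6 that can be at the new quay as the barge arrives there on crossing 5 is 5 — never all 6.
So the move cannot be finished within 5 crossings. (The shortest complete plan takes 7:)
1. Drover goes to the new quay with Dara and Orla.
2. Drover goes back to the old quay alone.
3. Drover goes to the new quay with Alma.
4. Drover goes back to the old quay alone.
5. Drover goes to the new quay with Gus and Ivo.
6. Drover goes back to the old quay with Orla.
7. Drover goes to the new quay with Orla and Sol.

No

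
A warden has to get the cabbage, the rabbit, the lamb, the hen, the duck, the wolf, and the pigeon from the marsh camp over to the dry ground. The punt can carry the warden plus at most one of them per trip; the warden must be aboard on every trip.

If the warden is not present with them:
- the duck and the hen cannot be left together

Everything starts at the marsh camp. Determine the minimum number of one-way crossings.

13

Counting alone: the warden can take at most 1 across per trip to the dry ground, so moving all 7 needs at least 7 loaded trips out, with a return between consecutive ones — at least 13 crossings.
The plan below uses exactly 13 crossings, so it is optimal:
1. Warden goes to the dry ground with the hen.  [the marsh camp: the cabbage, the duck, the lamb, the pigeon, the rabbit, the wolf | the dry ground: the hen]
2. Warden goes back to the marsh camp alone.  [the marsh camp: the cabbage, the duck, the lamb, the pigeon, the rabbit, the wolf | the dry ground: the hen]
3. Warden goes to the dry ground with the cabbage.  [the marsh camp: the duck, the lamb, the pigeon, the rabbit, the wolf | the dry ground: the cabbage, the hen]
4. Warden goes back to the marsh camp alone.  [the marsh camp: the duck, the lamb, the pigeon, the rabbit, the wolf | the dry ground: the cabbage, the hen]
5. Warden goes to the dry ground with the rabbit.  [the marsh camp: the duck, the lamb, the pigeon, the wolf | the dry ground: the cabbage, the hen, the rabbit]
6. Warden goes back to the marsh camp alone.  [the marsh camp: the duck, the lamb, the pigeon, the wolf | the dry ground: the cabbage, the hen, the rabbit]
7. Warden goes to the dry ground with the lamb.  [the marsh camp: the duck, the pigeon, the wolf | the dry ground: the cabbage, the hen, the lamb, the rabbit]
8. Warden goes back to the marsh camp alone.  [the marsh camp: the duck, the pigeon, the wolf | the dry ground: the cabbage, the hen, the lamb, the rabbit]
9. Warden goes to the dry ground with the wolf.  [the marsh camp: the duck, the pigeon | the dry ground: the cabbage, the hen, the lamb, the rabbit, the wolf]
10. Warden goes back to the marsh camp alone.  [the marsh camp: the duck, the pigeon | the dry ground: the cabbage, the hen, the lamb, the rabbit, the wolf]
11. Warden goes to the dry ground with the pigeon.  [the marsh camp: the duck | the dry ground: the cabbage, the hen, the lamb, the pigeon, the rabbit, the wolf]
12. Warden goes back to the marsh camp alone.  [the marsh camp: the duck | the dry ground: the cabbage, the hen, the lamb, the pigeon, the rabbit, the wolf]
13. Warden goes to the dry ground with the duck.  [the marsh camp: — | the dry ground: the cabbage, the duck, the hen, the lamb, the pigeon, the rabbit, the wolf]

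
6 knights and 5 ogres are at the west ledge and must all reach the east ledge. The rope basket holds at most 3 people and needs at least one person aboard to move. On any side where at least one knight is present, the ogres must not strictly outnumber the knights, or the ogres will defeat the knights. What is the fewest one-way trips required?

Counting alone: each trip to the east ledge takes at most 3 across and each return brings at least 1 back, so after t trips out (and t−1 returns) at most 3t − (t−1) of the 11 are across; that first reaches 11 at t = 5, so at least 9 crossings are needed.
The plan below uses exactly 9 crossings, so it is optimal:
1. 3 ogres → the east ledge.  (the west ledge: 6K 2O; the east ledge: 0K 3O)
2. 1 ogre ← the west ledge.  (the west ledge: 6K 3O; the east ledge: 0K 2O)
3. 3 knights → the east ledge.  (the west ledge: 3K 3O; the east ledge: 3K 2O)
4. 1 knight ← the west ledge.  (the west ledge: 4K 3O; the east ledge: 2K 2O)
5. 2 knights and 1 ogre → the east ledge.  (the west ledge: 2K 2O; the east ledge: 4K 3O)
6. 1 knight ← the west ledge.  (the west ledge: 3K 2O; the east ledge: 3K 3O)
7. 2 knights and 1 ogre → the east ledge.  (the west ledge: 1K 1O; the east ledge: 5K 4O)
8. 1 knight ← the west ledge.  (the west ledge: 2K 1O; the east ledge: 4K 4O)
9. 2 knights and 1 ogre → the east ledge.  (the west ledge: 0K 0O; the east ledge: 6K 5O)

9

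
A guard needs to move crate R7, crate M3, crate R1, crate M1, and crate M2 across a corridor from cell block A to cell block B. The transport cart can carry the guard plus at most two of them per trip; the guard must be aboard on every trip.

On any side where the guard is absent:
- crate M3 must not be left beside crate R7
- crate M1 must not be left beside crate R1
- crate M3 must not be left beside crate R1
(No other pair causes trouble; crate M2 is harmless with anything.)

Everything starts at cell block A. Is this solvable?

1. Guard goes to cell block B with crate R1 and crate R7.
2. Guard goes back to cell block A alone.
3. Guard goes to cell block B with crate M2.
4. Guard goes back to cell block A alone.
5. Guard goes to cell block B with crate M1 and crate M3.

Yes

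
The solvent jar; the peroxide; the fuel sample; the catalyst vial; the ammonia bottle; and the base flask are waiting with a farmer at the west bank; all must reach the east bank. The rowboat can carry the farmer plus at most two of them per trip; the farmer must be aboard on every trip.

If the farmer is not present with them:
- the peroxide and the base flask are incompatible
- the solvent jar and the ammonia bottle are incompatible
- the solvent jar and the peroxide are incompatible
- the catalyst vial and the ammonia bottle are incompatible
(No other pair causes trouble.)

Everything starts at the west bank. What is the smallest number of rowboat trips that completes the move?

7

Counting alone: the farmer can take at most 2 across per trip to the east bank, so moving all 6 needs at least 3 loaded trips out, with a return between consecutive ones — at least 5 crossings.
The safety rule pushes this higher. Following every safe sequence of crossings, the most of the 6 that can be at the east bank as the rowboat arrives there on crossing 5 is 5 — never all 6.
So no plan with fewer than 7 crossings exists, and this one achieves 7:
1. Farmer goes to the east bank with the ammonia bottle and the peroxide.
2. Farmer goes back to the west bank alone.
3. Farmer goes to the east bank with the fuel sample and the solvent jar.
4. Farmer goes back to the west bank with the ammonia bottle and the peroxide.
5. Farmer goes to the east bank with the base flask and the catalyst vial.
6. Farmer goes back to the west bank alone.
7. Farmer goes to the east bank with the ammonia bottle and the peroxide.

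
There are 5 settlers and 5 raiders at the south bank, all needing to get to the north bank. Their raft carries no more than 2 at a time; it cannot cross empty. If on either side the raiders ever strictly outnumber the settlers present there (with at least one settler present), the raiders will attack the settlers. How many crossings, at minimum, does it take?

Following every safe sequence of crossings from the start, the most of the 10 that can be at the north bank as the raft arrives there on crossings 1, 3, 5, 7 is 2, 3, 4, 5 respectively; the best ever achieved is 5 of 10.
From crossing 9 on, no configuration arises that was not already reachable earlier: only 13 distinct safe configurations (who is on which side, and where the raft is) can ever be reached, none of them has everyone across, and every continuation just revisits them. They are: 0 settlers + 0 raiders across (raft back at the start); 0 settlers + 1 raider across (raft there); 0 settlers + 1 raider across (raft back at the start); 0 settlers + 2 raiders across (raft there); 0 settlers + 2 raiders across (raft back at the start); 0 settlers + 3 raiders across (raft there); 0 settlers + 3 raiders across (raft back at the start); 0 settlers + 4 raiders across (raft there); 0 settlers + 4 raiders across (raft back at the start); 0 settlers + 5 raiders across (raft there); 1 settler + 1 raider across (raft there); 1 settler + 1 raider across (raft back at the start); 2 settlers + 2 raiders across (raft there). So no valid plan exists.

impossible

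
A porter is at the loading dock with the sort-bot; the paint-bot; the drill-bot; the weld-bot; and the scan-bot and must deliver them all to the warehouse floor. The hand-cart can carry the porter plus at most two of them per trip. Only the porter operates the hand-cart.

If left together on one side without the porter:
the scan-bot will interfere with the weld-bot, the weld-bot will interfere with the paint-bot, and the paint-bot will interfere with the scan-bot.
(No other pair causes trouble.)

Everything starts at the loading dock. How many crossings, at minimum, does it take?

7

Counting alone: the porter can take at most 2 across per trip to the warehouse floor, so moving all 5 needs at least 3 loaded trips out, with a return between consecutive ones — at least 5 crossings.
The safety rule pushes this higher. Following every safe sequence of crossings, the most of the 5 that can be at the warehouse floor as the hand-cart arrives there on crossing 5 is 4 — never all 5.
So no plan with fewer than 7 crossings exists, and this one achieves 7:
1. Porter goes to the warehouse floor with the paint-bot and the weld-bot.
2. Porter goes back to the loading dock with the paint-bot.
3. Porter goes to the warehouse floor with the paint-bot and the sort-bot.
4. Porter goes back to the loading dock with the paint-bot.
5. Porter goes to the warehouse floor with the drill-bot and the paint-bot.
6. Porter goes back to the loading dock with the paint-bot.
7. Porter goes to the warehouse floor with the paint-bot and the scan-bot.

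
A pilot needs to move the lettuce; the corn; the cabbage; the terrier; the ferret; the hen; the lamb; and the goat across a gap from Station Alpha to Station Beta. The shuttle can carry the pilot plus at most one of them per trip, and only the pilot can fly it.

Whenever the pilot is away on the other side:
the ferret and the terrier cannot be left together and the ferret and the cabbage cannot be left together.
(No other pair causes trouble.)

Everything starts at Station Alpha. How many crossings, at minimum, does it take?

Counting alone: the pilot can take at most 1 across per trip to Station Beta, so moving all 8 needs at least 8 loaded trips out, with a return between consecutive ones — at least 15 crossings.
The safety rule pushes this higher. Following every safe sequence of crossings, the most of the 8 that can be at Station Beta as the shuttle arrives there on crossing 15 is 7 — never all 8.
So no plan with fewer than 17 crossings exists, and this one achieves 17:
1. Pilot goes to Station Beta with the ferret.
2. Pilot goes back to Station Alpha alone.
3. Pilot goes to Station Beta with the lettuce.
4. Pilot goes back to Station Alpha alone.
5. Pilot goes to Station Beta with the corn.
6. Pilot goes back to Station Alpha alone.
7. Pilot goes to Station Beta with the cabbage.
8. Pilot goes back to Station Alpha with the ferret.
9. Pilot goes to Station Beta with the terrier.
10. Pilot goes back to Station Alpha alone.
11. Pilot goes to Station Beta with the hen.
12. Pilot goes back to Station Alpha alone.
13. Pilot goes to Station Beta with the lamb.
14. Pilot goes back to Station Alpha alone.
15. Pilot goes to Station Beta with the goat.
16. Pilot goes back to Station Alpha alone.
17. Pilot goes to Station Beta with the ferret.

17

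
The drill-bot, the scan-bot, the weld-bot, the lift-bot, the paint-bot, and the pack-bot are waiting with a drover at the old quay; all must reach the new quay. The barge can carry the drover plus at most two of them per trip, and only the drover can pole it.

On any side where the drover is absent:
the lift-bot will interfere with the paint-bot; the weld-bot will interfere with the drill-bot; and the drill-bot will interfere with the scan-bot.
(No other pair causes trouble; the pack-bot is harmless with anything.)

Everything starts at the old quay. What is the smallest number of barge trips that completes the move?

7

Counting alone: the drover can take at most 2 across per trip to the new quay, so moving all 6 needs at least 3 loaded trips out, with a return between consecutive ones — at least 5 crossings.
The safety rule pushes this higher. Following every safe sequence of crossings, the most of the 6 that can be at the new quay as the barge arrives there on crossing 5 is 5 — never all 6.
So no plan with fewer than 7 crossings exists, and this one achieves 7:
1. Drover goes to the new quay with the drill-bot and the lift-bot.
2. Drover goes back to the old quay alone.
3. Drover goes to the new quay with the scan-bot.
4. Drover goes back to the old quay with the drill-bot.
5. Drover goes to the new quay with the pack-bot and the weld-bot.
6. Drover goes back to the old quay alone.
7. Drover goes to the new quay with the drill-bot and the paint-bot.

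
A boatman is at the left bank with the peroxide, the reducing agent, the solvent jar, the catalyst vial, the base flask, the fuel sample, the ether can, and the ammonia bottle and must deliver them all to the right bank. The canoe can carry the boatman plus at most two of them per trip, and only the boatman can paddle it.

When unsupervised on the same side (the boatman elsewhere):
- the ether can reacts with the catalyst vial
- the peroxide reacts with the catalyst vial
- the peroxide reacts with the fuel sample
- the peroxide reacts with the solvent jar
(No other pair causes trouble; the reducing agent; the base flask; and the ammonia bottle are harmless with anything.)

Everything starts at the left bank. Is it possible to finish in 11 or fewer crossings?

Yes

Yes — this plan uses 9 crossings (≤ 11):
1. Boatman goes to the right bank with the catalyst vial and the peroxide.  [the left bank: the ammonia bottle, the base flask, the ether can, the fuel sample, the reducing agent, the solvent jar | the right bank: the catalyst vial, the peroxide]
2. Boatman goes back to the left bank with the peroxide.  [the left bank: the ammonia bottle, the base flask, the ether can, the fuel sample, the peroxide, the reducing agent, the solvent jar | the right bank: the catalyst vial]
3. Boatman goes to the right bank with the peroxide and the reducing agent.  [the left bank: the ammonia bottle, the base flask, the ether can, the fuel sample, the solvent jar | the right bank: the catalyst vial, the peroxide, the reducing agent]
4. Boatman goes back to the left bank with the peroxide.  [the left bank: the ammonia bottle, the base flask, the ether can, the fuel sample, the peroxide, the solvent jar | the right bank: the catalyst vial, the reducing agent]
5. Boatman goes to the right bank with the fuel sample and the solvent jar.  [the left bank: the ammonia bottle, the base flask, the ether can, the peroxide | the right bank: the catalyst vial, the fuel sample, the reducing agent, the solvent jar]
6. Boatman goes back to the left bank alone.  [the left bank: the ammonia bottle, the base flask, the ether can, the peroxide | the right bank: the catalyst vial, the fuel sample, the reducing agent, the solvent jar]
7. Boatman goes to the right bank with the ammonia bottle and the base flask.  [the left bank: the ether can, the peroxide | the right bank: the ammonia bottle, the base flask, the catalyst vial, the fuel sample, the reducing agent, the solvent jar]
8. Boatman goes back to the left bank alone.  [the left bank: the ether can, the peroxide | the right bank: the ammonia bottle, the base flask, the catalyst vial, the fuel sample, the reducing agent, the solvent jar]
9. Boatman goes to the right bank with the ether can and the peroxide.  [the left bank: — | the right bank: the ammonia bottle, the base flask, the catalyst vial, the ether can, the fuel sample, the peroxide, the reducing agent, the solvent jar]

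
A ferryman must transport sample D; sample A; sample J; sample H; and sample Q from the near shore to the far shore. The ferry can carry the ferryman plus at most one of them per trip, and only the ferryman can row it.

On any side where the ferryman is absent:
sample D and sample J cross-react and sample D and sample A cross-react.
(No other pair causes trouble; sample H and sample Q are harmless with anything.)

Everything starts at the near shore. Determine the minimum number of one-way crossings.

11

Counting alone: the ferryman can take at most 1 across per trip to the far shore, so moving all 5 needs at least 5 loaded trips out, with a return between consecutive ones — at least 9 crossings.
The safety rule pushes this higher. Following every safe sequence of crossings, the most of the 5 that can be at the far shore as the ferry arrives there on crossing 9 is 4 — never all 5.
So no plan with fewer than 11 crossings exists, and this one achieves 11:
1. Ferryman goes to the far shore with sample D.
2. Ferryman goes back to the near shore alone.
3. Ferryman goes to the far shore with sample A.
4. Ferryman goes back to the near shore with sample D.
5. Ferryman goes to the far shore with sample J.
6. Ferryman goes back to the near shore alone.
7. Ferryman goes to the far shore with sample H.
8. Ferryman goes back to the near shore alone.
9. Ferryman goes to the far shore with sample Q.
10. Ferryman goes back to the near shore alone.
11. Ferryman goes to the far shore with sample D.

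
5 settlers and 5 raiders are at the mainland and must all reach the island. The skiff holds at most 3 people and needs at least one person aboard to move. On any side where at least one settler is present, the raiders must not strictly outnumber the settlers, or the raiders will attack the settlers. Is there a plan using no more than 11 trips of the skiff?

Yes — this plan uses 11 crossings (≤ 11):
1. 2 raiders → the island.  (the mainland: 5S 3R; the island: 0S 2R)
2. 1 raider ← the mainland.  (the mainland: 5S 4R; the island: 0S 1R)
3. 3 raiders → the island.  (the mainland: 5S 1R; the island: 0S 4R)
4. 1 raider ← the mainland.  (the mainland: 5S 2R; the island: 0S 3R)
5. 3 settlers → the island.  (the mainland: 2S 2R; the island: 3S 3R)
6. 1 settler and 1 raider ← the mainland.  (the mainland: 3S 3R; the island: 2S 2R)
7. 3 settlers → the island.  (the mainland: 0S 3R; the island: 5S 2R)
8. 1 raider ← the mainland.  (the mainland: 0S 4R; the island: 5S 1R)
9. 2 raiders → the island.  (the mainland: 0S 2R; the island: 5S 3R)
10. 1 raider ← the mainland.  (the mainland: 0S 3R; the island: 5S 2R)
11. 3 raiders → the island.  (the mainland: 0S 0R; the island: 5S 5R)

Yes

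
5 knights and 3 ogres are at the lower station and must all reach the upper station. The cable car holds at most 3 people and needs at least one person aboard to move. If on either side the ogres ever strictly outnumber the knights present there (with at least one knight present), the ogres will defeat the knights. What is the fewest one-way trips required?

7

Counting alone: each trip to the upper station takes at most 3 across and each return brings at least 1 back, so after t trips out (and t−1 returns) at most 3t − (t−1) of the 8 are across; that first reaches 8 at t = 4, so at least 7 crossings are needed.
The plan below uses exactly 7 crossings, so it is optimal:
1. 2 ogres → the upper station.  (the lower station: 5K 1O; the upper station: 0K 2O)
2. 1 ogre ← the lower station.  (the lower station: 5K 2O; the upper station: 0K 1O)
3. 2 knights and 1 ogre → the upper station.  (the lower station: 3K 1O; the upper station: 2K 2O)
4. 1 ogre ← the lower station.  (the lower station: 3K 2O; the upper station: 2K 1O)
5. 1 knight and 2 ogres → the upper station.  (the lower station: 2K 0O; the upper station: 3K 3O)
6. 1 ogre ← the lower station.  (the lower station: 2K 1O; the upper station: 3K 2O)
7. 2 knights and 1 ogre → the upper station.  (the lower station: 0K 0O; the upper station: 5K 3O)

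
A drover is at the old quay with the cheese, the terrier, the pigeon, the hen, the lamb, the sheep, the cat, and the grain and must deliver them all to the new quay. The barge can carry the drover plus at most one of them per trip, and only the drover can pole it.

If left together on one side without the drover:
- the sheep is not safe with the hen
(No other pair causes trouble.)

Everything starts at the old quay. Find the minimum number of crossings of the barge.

Counting alone: the drover can take at most 1 across per trip to the new quay, so moving all 8 needs at least 8 loaded trips out, with a return between consecutive ones — at least 15 crossings.
The plan below uses exactly 15 crossings, so it is optimal:
1. Drover goes to the new quay with the hen.
2. Drover goes back to the old quay alone.
3. Drover goes to the new quay with the cheese.
4. Drover goes back to the old quay alone.
5. Drover goes to the new quay with the terrier.
6. Drover goes back to the old quay alone.
7. Drover goes to the new quay with the pigeon.
8. Drover goes back to the old quay alone.
9. Drover goes to the new quay with the lamb.
10. Drover goes back to the old quay alone.
11. Drover goes to the new quay with the cat.
12. Drover goes back to the old quay alone.
13. Drover goes to the new quay with the grain.
14. Drover goes back to the old quay alone.
15. Drover goes to the new quay with the sheep.

15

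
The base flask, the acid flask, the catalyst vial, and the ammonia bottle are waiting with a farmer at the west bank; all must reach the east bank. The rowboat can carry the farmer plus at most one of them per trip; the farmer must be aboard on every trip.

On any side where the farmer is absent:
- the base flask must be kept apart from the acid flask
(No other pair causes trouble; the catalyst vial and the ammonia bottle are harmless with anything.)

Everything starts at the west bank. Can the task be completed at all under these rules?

Yes

1. Farmer goes to the east bank with the base flask.  [the west bank: the acid flask, the ammonia bottle, the catalyst vial | the east bank: the base flask]
2. Farmer goes back to the west bank alone.  [the west bank: the acid flask, the ammonia bottle, the catalyst vial | the east bank: the base flask]
3. Farmer goes to the east bank with the catalyst vial.  [the west bank: the acid flask, the ammonia bottle | the east bank: the base flask, the catalyst vial]
4. Farmer goes back to the west bank alone.  [the west bank: the acid flask, the ammonia bottle | the east bank: the base flask, the catalyst vial]
5. Farmer goes to the east bank with the ammonia bottle.  [the west bank: the acid flask | the east bank: the ammonia bottle, the base flask, the catalyst vial]
6. Farmer goes back to the west bank alone.  [the west bank: the acid flask | the east bank: the ammonia bottle, the base flask, the catalyst vial]
7. Farmer goes to the east bank with the acid flask.  [the west bank: — | the east bank: the acid flask, the ammonia bottle, the base flask, the catalyst vial]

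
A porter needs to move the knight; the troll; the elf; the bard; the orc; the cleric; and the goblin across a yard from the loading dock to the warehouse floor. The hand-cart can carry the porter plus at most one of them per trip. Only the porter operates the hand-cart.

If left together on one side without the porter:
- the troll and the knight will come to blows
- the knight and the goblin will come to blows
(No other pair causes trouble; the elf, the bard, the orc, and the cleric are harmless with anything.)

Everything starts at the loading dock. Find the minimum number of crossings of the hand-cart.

Counting alone: the porter can take at most 1 across per trip to the warehouse floor, so moving all 7 needs at least 7 loaded trips out, with a return between consecutive ones — at least 13 crossings.
The safety rule pushes this higher. Following every safe sequence of crossings, the most of the 7 that can be at the warehouse floor as the hand-cart arrives there on crossing 13 is 6 — never all 7.
So no plan with fewer than 15 crossings exists, and this one achieves 15:
1. Porter goes to the warehouse floor with the knight.  [the loading dock: the bard, the cleric, the elf, the goblin, the orc, the troll | the warehouse floor: the knight]
2. Porter goes back to the loading dock alone.  [the loading dock: the bard, the cleric, the elf, the goblin, the orc, the troll | the warehouse floor: the knight]
3. Porter goes to the warehouse floor with the troll.  [the loading dock: the bard, the cleric, the elf, the goblin, the orc | the warehouse floor: the knight, the troll]
4. Porter goes back to the loading dock with the knight.  [the loading dock: the bard, the cleric, the elf, the goblin, the knight, the orc | the warehouse floor: the troll]
5. Porter goes to the warehouse floor with the goblin.  [the loading dock: the bard, the cleric, the elf, the knight, the orc | the warehouse floor: the goblin, the troll]
6. Porter goes back to the loading dock alone.  [the loading dock: the bard, the cleric, the elf, the knight, the orc | the warehouse floor: the goblin, the troll]
7. Porter goes to the warehouse floor with the elf.  [the loading dock: the bard, the cleric, the knight, the orc | the warehouse floor: the elf, the goblin, the troll]
8. Porter goes back to the loading dock alone.  [the loading dock: the bard, the cleric, the knight, the orc | the warehouse floor: the elf, the goblin, the troll]
9. Porter goes to the warehouse floor with the bard.  [the loading dock: the cleric, the knight, the orc | the warehouse floor: the bard, the elf, the goblin, the troll]
10. Porter goes back to the loading dock alone.  [the loading dock: the cleric, the knight, the orc | the warehouse floor: the bard, the elf, the goblin, the troll]
11. Porter goes to the warehouse floor with the orc.  [the loading dock: the cleric, the knight | the warehouse floor: the bard, the elf, the goblin, the orc, the troll]
12. Porter goes back to the loading dock alone.  [the loading dock: the cleric, the knight | the warehouse floor: the bard, the elf, the goblin, the orc, the troll]
13. Porter goes to the warehouse floor with the cleric.  [the loading dock: the knight | the warehouse floor: the bard, the cleric, the elf, the goblin, the orc, the troll]
14. Porter goes back to the loading dock alone.  [the loading dock: the knight | the warehouse floor: the bard, the cleric, the elf, the goblin, the orc, the troll]
15. Porter goes to the warehouse floor with the knight.  [the loading dock: — | the warehouse floor: the bard, the cleric, the elf, the goblin, the knight, the orc, the troll]

15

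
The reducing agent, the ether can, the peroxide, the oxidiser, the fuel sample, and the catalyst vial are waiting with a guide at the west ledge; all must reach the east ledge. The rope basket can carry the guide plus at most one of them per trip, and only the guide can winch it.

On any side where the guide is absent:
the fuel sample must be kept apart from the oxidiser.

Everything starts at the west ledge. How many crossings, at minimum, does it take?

Counting alone: the guide can take at most 1 across per trip to the east ledge, so moving all 6 needs at least 6 loaded trips out, with a return between consecutive ones — at least 11 crossings.
The plan below uses exactly 11 crossings, so it is optimal:
1. Guide goes to the east ledge with the oxidiser.  [the west ledge: the catalyst vial, the ether can, the fuel sample, the peroxide, the reducing agent | the east ledge: the oxidiser]
2. Guide goes back to the west ledge alone.  [the west ledge: the catalyst vial, the ether can, the fuel sample, the peroxide, the reducing agent | the east ledge: the oxidiser]
3. Guide goes to the east ledge with the reducing agent.  [the west ledge: the catalyst vial, the ether can, the fuel sample, the peroxide | the east ledge: the oxidiser, the reducing agent]
4. Guide goes back to the west ledge alone.  [the west ledge: the catalyst vial, the ether can, the fuel sample, the peroxide | the east ledge: the oxidiser, the reducing agent]
5. Guide goes to the east ledge with the ether can.  [the west ledge: the catalyst vial, the fuel sample, the peroxide | the east ledge: the ether can, the oxidiser, the reducing agent]
6. Guide goes back to the west ledge alone.  [the west ledge: the catalyst vial, the fuel sample, the peroxide | the east ledge: the ether can, the oxidiser, the reducing agent]
7. Guide goes to the east ledge with the peroxide.  [the west ledge: the catalyst vial, the fuel sample | the east ledge: the ether can, the oxidiser, the peroxide, the reducing agent]
8. Guide goes back to the west ledge alone.  [the west ledge: the catalyst vial, the fuel sample | the east ledge: the ether can, the oxidiser, the peroxide, the reducing agent]
9. Guide goes to the east ledge with the catalyst vial.  [the west ledge: the fuel sample | the east ledge: the catalyst vial, the ether can, the oxidiser, the peroxide, the reducing agent]
10. Guide goes back to the west ledge alone.  [the west ledge: the fuel sample | the east ledge: the catalyst vial, the ether can, the oxidiser, the peroxide, the reducing agent]
11. Guide goes to the east ledge with the fuel sample.  [the west ledge: — | the east ledge: the catalyst vial, the ether can, the fuel sample, the oxidiser, the peroxide, the reducing agent]

11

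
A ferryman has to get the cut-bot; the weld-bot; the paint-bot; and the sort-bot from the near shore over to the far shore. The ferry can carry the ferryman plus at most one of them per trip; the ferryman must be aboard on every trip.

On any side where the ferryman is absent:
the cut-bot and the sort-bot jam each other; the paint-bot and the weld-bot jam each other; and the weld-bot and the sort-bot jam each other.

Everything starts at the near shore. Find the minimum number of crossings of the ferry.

Whatever the first load, the items left behind include a forbidden pair without the ferryman. No opening move is safe, so no plan exists.

impossible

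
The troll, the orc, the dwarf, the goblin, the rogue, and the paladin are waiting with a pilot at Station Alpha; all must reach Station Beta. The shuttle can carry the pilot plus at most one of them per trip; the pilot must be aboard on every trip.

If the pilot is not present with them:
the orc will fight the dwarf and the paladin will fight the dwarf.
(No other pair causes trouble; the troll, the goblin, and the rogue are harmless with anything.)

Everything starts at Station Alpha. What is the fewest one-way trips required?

13

Counting alone: the pilot can take at most 1 across per trip to Station Beta, so moving all 6 needs at least 6 loaded trips out, with a return between consecutive ones — at least 11 crossings.
The safety rule pushes this higher. Following every safe sequence of crossings, the most of the 6 that can be at Station Beta as the shuttle arrives there on crossing 11 is 5 — never all 6.
So no plan with fewer than 13 crossings exists, and this one achieves 13:
1. Pilot goes to Station Beta with the dwarf.  [Station Alpha: the goblin, the orc, the paladin, the rogue, the troll | Station Beta: the dwarf]
2. Pilot goes back to Station Alpha alone.  [Station Alpha: the goblin, the orc, the paladin, the rogue, the troll | Station Beta: the dwarf]
3. Pilot goes to Station Beta with the troll.  [Station Alpha: the goblin, the orc, the paladin, the rogue | Station Beta: the dwarf, the troll]
4. Pilot goes back to Station Alpha alone.  [Station Alpha: the goblin, the orc, the paladin, the rogue | Station Beta: the dwarf, the troll]
5. Pilot goes to Station Beta with the orc.  [Station Alpha: the goblin, the paladin, the rogue | Station Beta: the dwarf, the orc, the troll]
6. Pilot goes back to Station Alpha with the dwarf.  [Station Alpha: the dwarf, the goblin, the paladin, the rogue | Station Beta: the orc, the troll]
7. Pilot goes to Station Beta with the paladin.  [Station Alpha: the dwarf, the goblin, the rogue | Station Beta: the orc, the paladin, the troll]
8. Pilot goes back to Station Alpha alone.  [Station Alpha: the dwarf, the goblin, the rogue | Station Beta: the orc, the paladin, the troll]
9. Pilot goes to Station Beta with the goblin.  [Station Alpha: the dwarf, the rogue | Station Beta: the goblin, the orc, the paladin, the troll]
10. Pilot goes back to Station Alpha alone.  [Station Alpha: the dwarf, the rogue | Station Beta: the goblin, the orc, the paladin, the troll]
11. Pilot goes to Station Beta with the rogue.  [Station Alpha: the dwarf | Station Beta: the goblin, the orc, the paladin, the rogue, the troll]
12. Pilot goes back to Station Alpha alone.  [Station Alpha: the dwarf | Station Beta: the goblin, the orc, the paladin, the rogue, the troll]
13. Pilot goes to Station Beta with the dwarf.  [Station Alpha: — | Station Beta: the dwarf, the goblin, the orc, the paladin, the rogue, the troll]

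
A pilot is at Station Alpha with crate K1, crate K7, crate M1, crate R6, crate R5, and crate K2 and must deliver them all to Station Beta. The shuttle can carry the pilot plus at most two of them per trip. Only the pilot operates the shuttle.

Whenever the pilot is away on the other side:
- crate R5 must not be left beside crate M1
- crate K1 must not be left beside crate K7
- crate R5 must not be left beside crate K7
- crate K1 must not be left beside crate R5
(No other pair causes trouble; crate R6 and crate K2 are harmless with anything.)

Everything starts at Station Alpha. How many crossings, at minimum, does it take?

Counting alone: the pilot can take at most 2 across per trip to Station Beta, so moving all 6 needs at least 3 loaded trips out, with a return between consecutive ones — at least 5 crossings.
The safety rule pushes this higher. Following every safe sequence of crossings, the most of the 6 that can be at Station Beta as the shuttle arrives there on crossings 5, 7 is 4, 5 respectively — never all 6.
So no plan with fewer than 9 crossings exists, and this one achieves 9:
1. Pilot goes to Station Beta with crate K1 and crate R5.  [Station Alpha: crate K2, crate K7, crate M1, crate R6 | Station Beta: crate K1, crate R5]
2. Pilot goes back to Station Alpha with crate K1.  [Station Alpha: crate K1, crate K2, crate K7, crate M1, crate R6 | Station Beta: crate R5]
3. Pilot goes to Station Beta with crate K1 and crate M1.  [Station Alpha: crate K2, crate K7, crate R6 | Station Beta: crate K1, crate M1, crate R5]
4. Pilot goes back to Station Alpha with crate R5.  [Station Alpha: crate K2, crate K7, crate R5, crate R6 | Station Beta: crate K1, crate M1]
5. Pilot goes to Station Beta with crate K7 and crate R6.  [Station Alpha: crate K2, crate R5 | Station Beta: crate K1, crate K7, crate M1, crate R6]
6. Pilot goes back to Station Alpha with crate K1.  [Station Alpha: crate K1, crate K2, crate R5 | Station Beta: crate K7, crate M1, crate R6]
7. Pilot goes to Station Beta with crate K1 and crate K2.  [Station Alpha: crate R5 | Station Beta: crate K1, crate K2, crate K7, crate M1, crate R6]
8. Pilot goes back to Station Alpha with crate K1.  [Station Alpha: crate K1, crate R5 | Station Beta: crate K2, crate K7, crate M1, crate R6]
9. Pilot goes to Station Beta with crate K1 and crate R5.  [Station Alpha: — | Station Beta: crate K1, crate K2, crate K7, crate M1, crate R5, crate R6]

9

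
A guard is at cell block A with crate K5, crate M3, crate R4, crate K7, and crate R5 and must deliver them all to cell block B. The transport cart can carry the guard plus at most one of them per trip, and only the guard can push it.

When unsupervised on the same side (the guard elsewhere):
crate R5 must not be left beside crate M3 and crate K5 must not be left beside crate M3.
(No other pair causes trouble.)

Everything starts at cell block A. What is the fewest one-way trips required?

Counting alone: the guard can take at most 1 across per trip to cell block B, so moving all 5 needs at least 5 loaded trips out, with a return between consecutive ones — at least 9 crossings.
The safety rule pushes this higher. Following every safe sequence of crossings, the most of the 5 that can be at cell block B as the transport cart arrives there on crossing 9 is 4 — never all 5.
So no plan with fewer than 11 crossings exists, and this one achieves 11:
1. Guard goes to cell block B with crate M3.  [cell block A: crate K5, crate K7, crate R4, crate R5 | cell block B: crate M3]
2. Guard goes back to cell block A alone.  [cell block A: crate K5, crate K7, crate R4, crate R5 | cell block B: crate M3]
3. Guard goes to cell block B with crate K5.  [cell block A: crate K7, crate R4, crate R5 | cell block B: crate K5, crate M3]
4. Guard goes back to cell block A with crate M3.  [cell block A: crate K7, crate M3, crate R4, crate R5 | cell block B: crate K5]
5. Guard goes to cell block B with crate R5.  [cell block A: crate K7, crate M3, crate R4 | cell block B: crate K5, crate R5]
6. Guard goes back to cell block A alone.  [cell block A: crate K7, crate M3, crate R4 | cell block B: crate K5, crate R5]
7. Guard goes to cell block B with crate R4.  [cell block A: crate K7, crate M3 | cell block B: crate K5, crate R4, crate R5]
8. Guard goes back to cell block A alone.  [cell block A: crate K7, crate M3 | cell block B: crate K5, crate R4, crate R5]
9. Guard goes to cell block B with crate K7.  [cell block A: crate M3 | cell block B: crate K5, crate K7, crate R4, crate R5]
10. Guard goes back to cell block A alone.  [cell block A: crate M3 | cell block B: crate K5, crate K7, crate R4, crate R5]
11. Guard goes to cell block B with crate M3.  [cell block A: — | cell block B: crate K5, crate K7, crate M3, crate R4, crate R5]

11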